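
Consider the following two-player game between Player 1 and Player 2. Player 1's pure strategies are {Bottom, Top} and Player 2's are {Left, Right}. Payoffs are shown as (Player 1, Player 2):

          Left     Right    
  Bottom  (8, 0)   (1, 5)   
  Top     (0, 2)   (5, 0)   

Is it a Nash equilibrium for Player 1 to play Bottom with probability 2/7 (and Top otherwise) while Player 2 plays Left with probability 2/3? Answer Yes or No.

No

Given Player 2's mix q = 2/3, Player 1's payoff from Bottom is 17/3 but from Top is 5/3. Player 1 strictly prefers Bottom, so Player 1 would not mix.
So the proposed profile is not a Nash equilibrium.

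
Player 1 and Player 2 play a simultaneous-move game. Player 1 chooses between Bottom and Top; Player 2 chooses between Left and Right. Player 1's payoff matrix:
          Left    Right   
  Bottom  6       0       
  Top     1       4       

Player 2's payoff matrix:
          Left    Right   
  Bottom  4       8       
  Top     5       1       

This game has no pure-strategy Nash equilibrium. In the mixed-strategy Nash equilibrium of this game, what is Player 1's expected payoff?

In a mixed equilibrium Player 1 is indifferent between Bottom and Top; this condition fixes q.
  Player 1's payoff to Bottom: q·6 + (1−q)·0 = 6q
  Player 1's payoff to Top: q·1 + (1−q)·4 = -3q + 4
  6q = -3q + 4  ⇒  9q = 4  ⇒  q = 4/9.
At equilibrium Player 1 is indifferent across rows, so Player 1's payoff equals the payoff from Bottom: (4/9)·6 + (5/9)·0 = 8/3.

8/3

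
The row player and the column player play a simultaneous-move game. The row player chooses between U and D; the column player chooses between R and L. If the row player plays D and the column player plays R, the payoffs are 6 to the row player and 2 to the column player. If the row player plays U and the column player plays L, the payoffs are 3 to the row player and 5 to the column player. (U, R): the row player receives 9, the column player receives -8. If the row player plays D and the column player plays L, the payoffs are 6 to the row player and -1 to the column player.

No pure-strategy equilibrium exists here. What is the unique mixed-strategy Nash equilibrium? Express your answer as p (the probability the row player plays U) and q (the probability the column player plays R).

The column player's indifference between R and L determines the row player's mixing probability p:
  the column player's expected payoff from R: p·(-8) + (1−p)·2 = -10p + 2
  the column player's expected payoff from L: p·5 + (1−p)·(-1) = 6p - 1
  -10p + 2 = 6p - 1  ⇒  -16p = -3  ⇒  p = 3/16.
The row player's indifference between U and D determines the column player's mixing probability q:
  the row player's payoff from U: q·9 + (1−q)·3 = 6q + 3
  the row player's payoff from D: q·6 + (1−q)·6 = 6
  6q + 3 = 6  ⇒  6q = 3  ⇒  q = 1/2.

p = 3/16, q = 1/2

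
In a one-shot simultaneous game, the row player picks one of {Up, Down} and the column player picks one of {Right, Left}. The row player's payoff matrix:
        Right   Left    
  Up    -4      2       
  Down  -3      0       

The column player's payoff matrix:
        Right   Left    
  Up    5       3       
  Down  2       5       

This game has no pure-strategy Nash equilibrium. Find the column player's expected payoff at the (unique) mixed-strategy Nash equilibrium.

19/5

The row player's mix must leave the column player indifferent between Right and Left.
  the column player's expected payoff from Right: p·5 + (1−p)·2 = 3p + 2
  the column player's expected payoff from Left: p·3 + (1−p)·5 = -2p + 5
  3p + 2 = -2p + 5  ⇒  5p = 3  ⇒  p = 3/5.
At equilibrium the column player is indifferent across columns, so the column player's payoff equals the payoff from Right: (3/5)·5 + (2/5)·2 = 19/5.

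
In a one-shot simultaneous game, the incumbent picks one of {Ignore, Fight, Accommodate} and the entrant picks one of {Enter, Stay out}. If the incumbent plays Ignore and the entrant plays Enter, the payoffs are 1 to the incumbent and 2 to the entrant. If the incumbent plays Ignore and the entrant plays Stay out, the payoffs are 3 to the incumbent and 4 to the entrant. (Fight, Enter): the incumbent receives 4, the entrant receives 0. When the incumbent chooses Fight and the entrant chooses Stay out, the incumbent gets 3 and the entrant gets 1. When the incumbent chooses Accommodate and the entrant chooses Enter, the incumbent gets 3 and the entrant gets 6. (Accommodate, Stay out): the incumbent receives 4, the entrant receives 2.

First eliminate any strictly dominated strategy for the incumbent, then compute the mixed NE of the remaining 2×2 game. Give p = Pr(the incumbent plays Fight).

p = 4/5

The incumbent's strategy Ignore is strictly dominated by Accommodate: 3 > 1 and 4 > 3. Eliminate Ignore.
In a mixed equilibrium the entrant is indifferent between Enter and Stay out; this condition fixes p.
  the entrant's payoff to Enter: p·0 + (1−p)·6 = -6p + 6
  the entrant's payoff to Stay out: p·1 + (1−p)·2 = -p + 2
  -6p + 6 = -p + 2  ⇒  -5p = -4  ⇒  p = 4/5.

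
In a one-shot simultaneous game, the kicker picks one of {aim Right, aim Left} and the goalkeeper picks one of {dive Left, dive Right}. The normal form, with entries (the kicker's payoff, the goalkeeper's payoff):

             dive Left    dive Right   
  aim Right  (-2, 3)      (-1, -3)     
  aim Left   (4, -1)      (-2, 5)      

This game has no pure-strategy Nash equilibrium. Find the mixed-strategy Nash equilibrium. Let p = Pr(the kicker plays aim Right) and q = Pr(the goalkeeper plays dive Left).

In a mixed equilibrium the goalkeeper is indifferent between dive Left and dive Right; this condition fixes p.
  the goalkeeper's payoff from dive Left: p·3 + (1−p)·(-1) = 4p - 1
  the goalkeeper's payoff from dive Right: p·(-3) + (1−p)·5 = -8p + 5
  4p - 1 = -8p + 5  ⇒  12p = 6  ⇒  p = 1/2.
For the kicker to be willing to mix, the kicker must be indifferent between aim Right and aim Left, which pins down the goalkeeper's mix.
  the kicker's expected payoff from aim Right: q·(-2) + (1−q)·(-1) = -q - 1
  the kicker's expected payoff from aim Left: q·4 + (1−q)·(-2) = 6q - 2
  -q - 1 = 6q - 2  ⇒  -7q = -1  ⇒  q = 1/7.

p = 1/2, q = 1/7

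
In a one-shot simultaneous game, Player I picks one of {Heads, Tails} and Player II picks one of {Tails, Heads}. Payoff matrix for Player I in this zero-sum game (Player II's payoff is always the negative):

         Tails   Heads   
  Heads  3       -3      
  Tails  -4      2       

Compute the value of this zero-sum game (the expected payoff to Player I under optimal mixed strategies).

v = -1/2

Player II's mix must leave Player I indifferent between Heads and Tails.
  Player I's payoff to Heads: q·3 + (1−q)·(-3) = 6q - 3
  Player I's payoff to Tails: q·(-4) + (1−q)·2 = -6q + 2
  6q - 3 = -6q + 2  ⇒  12q = 5  ⇒  q = 5/12.
The value is Player I's expected payoff against this mix (using Heads): (5/12)·3 + (7/12)·(-3) = -1/2.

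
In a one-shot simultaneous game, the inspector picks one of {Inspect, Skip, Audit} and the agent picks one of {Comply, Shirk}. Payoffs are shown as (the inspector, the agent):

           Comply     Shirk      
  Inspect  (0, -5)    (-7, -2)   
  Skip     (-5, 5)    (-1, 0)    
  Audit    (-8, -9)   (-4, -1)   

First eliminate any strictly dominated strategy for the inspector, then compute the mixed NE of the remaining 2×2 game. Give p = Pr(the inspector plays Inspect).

p = 5/8

The inspector's strategy Audit is strictly dominated by Skip: -5 > -8 and -1 > -4. Eliminate Audit.
The inspector's mix must leave the agent indifferent between Comply and Shirk.
  the agent's expected payoff from Comply: p·(-5) + (1−p)·5 = -10p + 5
  the agent's expected payoff from Shirk: p·(-2) + (1−p)·0 = -2p
  -10p + 5 = -2p  ⇒  -8p = -5  ⇒  p = 5/8.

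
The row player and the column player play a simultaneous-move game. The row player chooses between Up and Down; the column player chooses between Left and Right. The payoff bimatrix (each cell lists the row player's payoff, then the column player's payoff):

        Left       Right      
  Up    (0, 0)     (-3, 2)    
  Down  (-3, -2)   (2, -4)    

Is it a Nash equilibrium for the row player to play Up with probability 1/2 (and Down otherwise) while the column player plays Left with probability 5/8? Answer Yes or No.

Check the column player's indifference given the row player's mix p = 1/2:
  payoff from Left = -1; payoff from Right = -1 — equal.
Check the row player's indifference given the column player's mix q = 5/8:
  payoff from Up = -9/8; payoff from Down = -9/8 — equal.
Both players are indifferent, so neither can profitably deviate.

Yes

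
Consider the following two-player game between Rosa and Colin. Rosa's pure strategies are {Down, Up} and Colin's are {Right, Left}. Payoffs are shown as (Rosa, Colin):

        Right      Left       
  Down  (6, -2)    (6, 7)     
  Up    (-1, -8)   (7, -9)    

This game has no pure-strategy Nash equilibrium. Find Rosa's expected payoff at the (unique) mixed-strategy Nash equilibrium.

6

Colin's mix must leave Rosa indifferent between Down and Up.
  Rosa's expected payoff from Down: q·6 + (1−q)·6 = 6
  Rosa's expected payoff from Up: q·(-1) + (1−q)·7 = -8q + 7
  6 = -8q + 7  ⇒  8q = 1  ⇒  q = 1/8.
At equilibrium Rosa is indifferent across rows, so Rosa's payoff equals the payoff from Down: (1/8)·6 + (7/8)·6 = 6.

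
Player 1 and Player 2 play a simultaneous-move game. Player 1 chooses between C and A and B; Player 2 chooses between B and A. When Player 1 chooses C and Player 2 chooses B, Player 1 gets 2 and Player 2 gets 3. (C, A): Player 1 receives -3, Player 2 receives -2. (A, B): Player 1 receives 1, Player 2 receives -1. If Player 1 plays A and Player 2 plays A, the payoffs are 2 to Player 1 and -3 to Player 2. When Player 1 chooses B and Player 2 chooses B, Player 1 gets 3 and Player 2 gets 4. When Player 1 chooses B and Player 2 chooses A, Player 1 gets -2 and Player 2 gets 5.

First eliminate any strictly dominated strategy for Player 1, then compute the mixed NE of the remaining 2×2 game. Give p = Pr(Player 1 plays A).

p = 1/3

Player 1's strategy C is strictly dominated by B: 3 > 2 and -2 > -3. Eliminate C.
Player 2's indifference between B and A determines Player 1's mixing probability p:
  Player 2's expected payoff from B: p·(-1) + (1−p)·4 = -5p + 4
  Player 2's expected payoff from A: p·(-3) + (1−p)·5 = -8p + 5
  -5p + 4 = -8p + 5  ⇒  3p = 1  ⇒  p = 1/3.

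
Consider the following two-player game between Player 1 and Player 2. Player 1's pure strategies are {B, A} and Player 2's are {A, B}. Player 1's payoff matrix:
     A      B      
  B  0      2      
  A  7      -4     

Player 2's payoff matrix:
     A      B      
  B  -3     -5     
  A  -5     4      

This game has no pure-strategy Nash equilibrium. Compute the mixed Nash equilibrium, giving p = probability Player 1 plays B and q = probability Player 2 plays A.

p = 9/11, q = 6/13

For Player 2 to be willing to mix, Player 2 must be indifferent between A and B, which pins down Player 1's mix.
  Player 2's expected payoff from A: p·(-3) + (1−p)·(-5) = 2p - 5
  Player 2's expected payoff from B: p·(-5) + (1−p)·4 = -9p + 4
  2p - 5 = -9p + 4  ⇒  11p = 9  ⇒  p = 9/11.
Set Player 1's expected payoff from B equal to that from A:
  Player 1's expected payoff from B: q·0 + (1−q)·2 = -2q + 2
  Player 1's expected payoff from A: q·7 + (1−q)·(-4) = 11q - 4
  -2q + 2 = 11q - 4  ⇒  -13q = -6  ⇒  q = 6/13.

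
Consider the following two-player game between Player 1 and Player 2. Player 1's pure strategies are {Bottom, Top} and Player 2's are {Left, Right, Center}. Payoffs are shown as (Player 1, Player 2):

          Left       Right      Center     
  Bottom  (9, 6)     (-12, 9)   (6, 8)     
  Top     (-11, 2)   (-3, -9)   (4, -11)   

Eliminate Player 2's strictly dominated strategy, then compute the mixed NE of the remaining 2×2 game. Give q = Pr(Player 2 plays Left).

q = 9/29

Player 2's strategy Center is strictly dominated by Right: 9 > 8 and -9 > -11. Eliminate Center.
In a mixed equilibrium Player 1 is indifferent between Bottom and Top; this condition fixes q.
  Player 1's expected payoff from Bottom: q·9 + (1−q)·(-12) = 21q - 12
  Player 1's expected payoff from Top: q·(-11) + (1−q)·(-3) = -8q - 3
  21q - 12 = -8q - 3  ⇒  29q = 9  ⇒  q = 9/29.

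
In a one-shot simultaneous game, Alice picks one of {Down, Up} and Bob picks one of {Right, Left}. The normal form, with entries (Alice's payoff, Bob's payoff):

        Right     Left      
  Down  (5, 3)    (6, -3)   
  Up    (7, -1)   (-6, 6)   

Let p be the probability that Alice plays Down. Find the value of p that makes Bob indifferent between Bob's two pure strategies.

In a mixed equilibrium Bob is indifferent between Right and Left; this condition fixes p.
  Bob's payoff to Right: p·3 + (1−p)·(-1) = 4p - 1
  Bob's payoff to Left: p·(-3) + (1−p)·6 = -9p + 6
  4p - 1 = -9p + 6  ⇒  13p = 7  ⇒  p = 7/13.

p = 7/13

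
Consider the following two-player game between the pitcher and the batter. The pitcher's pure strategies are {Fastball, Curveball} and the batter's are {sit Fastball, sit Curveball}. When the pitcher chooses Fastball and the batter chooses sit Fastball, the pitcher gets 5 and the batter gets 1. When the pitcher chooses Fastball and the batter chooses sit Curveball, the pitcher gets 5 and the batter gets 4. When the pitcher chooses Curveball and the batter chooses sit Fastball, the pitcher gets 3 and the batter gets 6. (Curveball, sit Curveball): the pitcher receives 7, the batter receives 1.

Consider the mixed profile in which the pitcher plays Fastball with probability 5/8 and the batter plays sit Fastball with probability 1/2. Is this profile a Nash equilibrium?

Yes

Check the batter's indifference given the pitcher's mix p = 5/8:
  payoff from sit Fastball = 23/8; payoff from sit Curveball = 23/8 — equal.
Check the pitcher's indifference given the batter's mix q = 1/2:
  payoff from Fastball = 5; payoff from Curveball = 5 — equal.
Both players are indifferent, so neither can profitably deviate.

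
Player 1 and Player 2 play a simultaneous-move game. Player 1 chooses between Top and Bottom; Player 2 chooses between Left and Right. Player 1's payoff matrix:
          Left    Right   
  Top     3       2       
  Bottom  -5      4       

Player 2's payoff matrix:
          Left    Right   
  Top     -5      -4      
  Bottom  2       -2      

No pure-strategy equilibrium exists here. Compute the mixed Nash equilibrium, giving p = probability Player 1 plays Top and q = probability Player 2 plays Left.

p = 4/5, q = 1/5

Player 2's indifference between Left and Right determines Player 1's mixing probability p:
  Player 2's payoff from Left: p·(-5) + (1−p)·2 = -7p + 2
  Player 2's payoff from Right: p·(-4) + (1−p)·(-2) = -2p - 2
  -7p + 2 = -2p - 2  ⇒  -5p = -4  ⇒  p = 4/5.
Player 2's mix must leave Player 1 indifferent between Top and Bottom.
  Player 1's expected payoff from Top: q·3 + (1−q)·2 = q + 2
  Player 1's expected payoff from Bottom: q·(-5) + (1−q)·4 = -9q + 4
  q + 2 = -9q + 4  ⇒  10q = 2  ⇒  q = 1/5.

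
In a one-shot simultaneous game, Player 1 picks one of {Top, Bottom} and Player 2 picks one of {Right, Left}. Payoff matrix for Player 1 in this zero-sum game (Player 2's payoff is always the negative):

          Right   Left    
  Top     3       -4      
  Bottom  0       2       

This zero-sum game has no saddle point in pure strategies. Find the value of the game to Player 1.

For Player 1 to be willing to mix, Player 1 must be indifferent between Top and Bottom, which pins down Player 2's mix.
  Player 1's payoff from Top: q·3 + (1−q)·(-4) = 7q - 4
  Player 1's payoff from Bottom: q·0 + (1−q)·2 = -2q + 2
  7q - 4 = -2q + 2  ⇒  9q = 6  ⇒  q = 2/3.
The value is Player 1's expected payoff against this mix (using Top): (2/3)·3 + (1/3)·(-4) = 2/3.

v = 2/3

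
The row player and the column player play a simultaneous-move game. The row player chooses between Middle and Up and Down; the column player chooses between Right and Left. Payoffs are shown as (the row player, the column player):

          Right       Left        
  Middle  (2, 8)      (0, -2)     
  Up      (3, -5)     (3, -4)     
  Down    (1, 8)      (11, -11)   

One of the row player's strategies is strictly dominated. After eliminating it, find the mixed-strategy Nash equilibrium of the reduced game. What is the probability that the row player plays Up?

The row player's strategy Middle is strictly dominated by Up: 3 > 2 and 3 > 0. Eliminate Middle.
The column player's indifference between Right and Left determines the row player's mixing probability p:
  the column player's expected payoff from Right: p·(-5) + (1−p)·8 = -13p + 8
  the column player's expected payoff from Left: p·(-4) + (1−p)·(-11) = 7p - 11
  -13p + 8 = 7p - 11  ⇒  -20p = -19  ⇒  p = 19/20.

p = 19/20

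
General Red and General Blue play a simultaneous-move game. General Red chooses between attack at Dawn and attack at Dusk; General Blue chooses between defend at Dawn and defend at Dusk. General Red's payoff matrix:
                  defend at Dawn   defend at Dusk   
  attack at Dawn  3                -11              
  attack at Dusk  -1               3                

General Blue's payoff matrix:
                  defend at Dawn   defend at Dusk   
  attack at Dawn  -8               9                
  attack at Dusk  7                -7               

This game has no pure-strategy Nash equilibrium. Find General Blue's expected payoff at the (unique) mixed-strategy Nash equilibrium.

7/31

General Blue's indifference between defend at Dawn and defend at Dusk determines General Red's mixing probability p:
  General Blue's expected payoff from defend at Dawn: p·(-8) + (1−p)·7 = -15p + 7
  General Blue's expected payoff from defend at Dusk: p·9 + (1−p)·(-7) = 16p - 7
  -15p + 7 = 16p - 7  ⇒  -31p = -14  ⇒  p = 14/31.
At equilibrium General Blue is indifferent across columns, so General Blue's payoff equals the payoff from defend at Dawn: (14/31)·(-8) + (17/31)·7 = 7/31.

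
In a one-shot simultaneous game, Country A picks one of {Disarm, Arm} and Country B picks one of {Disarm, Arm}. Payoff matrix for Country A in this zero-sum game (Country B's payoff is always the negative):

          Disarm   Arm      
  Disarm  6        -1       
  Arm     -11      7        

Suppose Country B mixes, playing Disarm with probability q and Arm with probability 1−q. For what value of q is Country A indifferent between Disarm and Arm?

q = 8/25

Country B's mix must leave Country A indifferent between Disarm and Arm.
  Country A's payoff from Disarm: q·6 + (1−q)·(-1) = 7q - 1
  Country A's payoff from Arm: q·(-11) + (1−q)·7 = -18q + 7
  7q - 1 = -18q + 7  ⇒  25q = 8  ⇒  q = 8/25.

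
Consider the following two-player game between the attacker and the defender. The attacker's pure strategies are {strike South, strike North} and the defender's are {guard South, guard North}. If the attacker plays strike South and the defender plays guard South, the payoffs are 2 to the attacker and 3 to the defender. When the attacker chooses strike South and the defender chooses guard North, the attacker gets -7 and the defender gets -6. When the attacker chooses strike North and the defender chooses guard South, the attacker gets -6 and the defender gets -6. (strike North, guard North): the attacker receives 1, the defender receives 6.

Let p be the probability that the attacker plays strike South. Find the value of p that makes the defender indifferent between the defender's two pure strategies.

p = 4/7

Set the defender's expected payoff from guard South equal to that from guard North:
  the defender's payoff to guard South: p·3 + (1−p)·(-6) = 9p - 6
  the defender's payoff to guard North: p·(-6) + (1−p)·6 = -12p + 6
  9p - 6 = -12p + 6  ⇒  21p = 12  ⇒  p = 4/7.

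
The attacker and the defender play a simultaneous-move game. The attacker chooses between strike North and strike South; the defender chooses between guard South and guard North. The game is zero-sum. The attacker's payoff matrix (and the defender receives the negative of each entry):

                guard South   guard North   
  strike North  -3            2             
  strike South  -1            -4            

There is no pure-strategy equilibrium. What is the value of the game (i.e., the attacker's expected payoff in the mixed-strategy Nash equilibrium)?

v = -7/4

The defender's mix must leave the attacker indifferent between strike North and strike South.
  the attacker's expected payoff from strike North: q·(-3) + (1−q)·2 = -5q + 2
  the attacker's expected payoff from strike South: q·(-1) + (1−q)·(-4) = 3q - 4
  -5q + 2 = 3q - 4  ⇒  -8q = -6  ⇒  q = 3/4.
The value is the attacker's expected payoff against this mix (using strike North): (3/4)·(-3) + (1/4)·2 = -7/4.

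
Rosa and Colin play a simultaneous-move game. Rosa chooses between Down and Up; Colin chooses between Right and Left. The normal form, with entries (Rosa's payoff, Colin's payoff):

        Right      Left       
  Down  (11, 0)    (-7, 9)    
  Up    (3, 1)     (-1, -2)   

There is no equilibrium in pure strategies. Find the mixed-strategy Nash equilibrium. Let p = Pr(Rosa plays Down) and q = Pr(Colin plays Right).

p = 1/4, q = 3/7

Colin's indifference between Right and Left determines Rosa's mixing probability p:
  Colin's expected payoff from Right: p·0 + (1−p)·1 = -p + 1
  Colin's expected payoff from Left: p·9 + (1−p)·(-2) = 11p - 2
  -p + 1 = 11p - 2  ⇒  -12p = -3  ⇒  p = 1/4.
In a mixed equilibrium Rosa is indifferent between Down and Up; this condition fixes q.
  Rosa's payoff to Down: q·11 + (1−q)·(-7) = 18q - 7
  Rosa's payoff to Up: q·3 + (1−q)·(-1) = 4q - 1
  18q - 7 = 4q - 1  ⇒  14q = 6  ⇒  q = 3/7.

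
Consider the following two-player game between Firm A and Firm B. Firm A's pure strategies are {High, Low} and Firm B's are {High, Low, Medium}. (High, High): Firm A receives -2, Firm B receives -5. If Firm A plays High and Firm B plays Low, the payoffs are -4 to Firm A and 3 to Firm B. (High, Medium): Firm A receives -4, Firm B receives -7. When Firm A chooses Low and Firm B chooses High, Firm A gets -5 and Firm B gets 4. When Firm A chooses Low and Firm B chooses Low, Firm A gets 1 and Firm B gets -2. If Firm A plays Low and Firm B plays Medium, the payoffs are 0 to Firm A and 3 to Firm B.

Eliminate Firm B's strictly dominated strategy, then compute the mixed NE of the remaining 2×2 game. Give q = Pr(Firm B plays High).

q = 5/8

Firm B's strategy Medium is strictly dominated by High: -5 > -7 and 4 > 3. Eliminate Medium.
In a mixed equilibrium Firm A is indifferent between High and Low; this condition fixes q.
  Firm A's payoff from High: q·(-2) + (1−q)·(-4) = 2q - 4
  Firm A's payoff from Low: q·(-5) + (1−q)·1 = -6q + 1
  2q - 4 = -6q + 1  ⇒  8q = 5  ⇒  q = 5/8.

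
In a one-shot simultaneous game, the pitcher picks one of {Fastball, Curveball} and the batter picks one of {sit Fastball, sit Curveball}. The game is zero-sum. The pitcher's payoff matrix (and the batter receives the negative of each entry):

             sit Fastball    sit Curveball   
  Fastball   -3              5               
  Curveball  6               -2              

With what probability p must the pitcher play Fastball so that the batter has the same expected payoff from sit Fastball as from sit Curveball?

For the batter to be willing to mix, the batter must be indifferent between sit Fastball and sit Curveball, which pins down the pitcher's mix.
  the batter's payoff from sit Fastball: p·3 + (1−p)·(-6) = 9p - 6
  the batter's payoff from sit Curveball: p·(-5) + (1−p)·2 = -7p + 2
  9p - 6 = -7p + 2  ⇒  16p = 8  ⇒  p = 1/2.

p = 1/2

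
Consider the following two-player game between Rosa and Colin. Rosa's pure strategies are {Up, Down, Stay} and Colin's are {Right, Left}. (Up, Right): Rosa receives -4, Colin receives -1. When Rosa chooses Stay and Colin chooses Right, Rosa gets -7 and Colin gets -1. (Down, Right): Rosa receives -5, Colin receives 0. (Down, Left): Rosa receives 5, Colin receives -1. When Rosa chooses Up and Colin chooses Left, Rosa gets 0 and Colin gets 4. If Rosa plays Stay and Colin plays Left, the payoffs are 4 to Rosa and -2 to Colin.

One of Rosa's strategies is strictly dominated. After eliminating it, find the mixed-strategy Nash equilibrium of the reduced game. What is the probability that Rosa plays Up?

Rosa's strategy Stay is strictly dominated by Down: -5 > -7 and 5 > 4. Eliminate Stay.
Rosa's mix must leave Colin indifferent between Right and Left.
  Colin's payoff to Right: p·(-1) + (1−p)·0 = -p
  Colin's payoff to Left: p·4 + (1−p)·(-1) = 5p - 1
  -p = 5p - 1  ⇒  -6p = -1  ⇒  p = 1/6.

p = 1/6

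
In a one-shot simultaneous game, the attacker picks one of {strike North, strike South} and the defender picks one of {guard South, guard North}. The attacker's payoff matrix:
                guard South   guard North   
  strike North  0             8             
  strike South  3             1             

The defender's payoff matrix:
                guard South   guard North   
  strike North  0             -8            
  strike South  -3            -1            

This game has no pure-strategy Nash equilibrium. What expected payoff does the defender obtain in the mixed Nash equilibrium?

-12/5

The defender's indifference between guard South and guard North determines the attacker's mixing probability p:
  the defender's payoff to guard South: p·0 + (1−p)·(-3) = 3p - 3
  the defender's payoff to guard North: p·(-8) + (1−p)·(-1) = -7p - 1
  3p - 3 = -7p - 1  ⇒  10p = 2  ⇒  p = 1/5.
At equilibrium the defender is indifferent across columns, so the defender's payoff equals the payoff from guard South: (1/5)·0 + (4/5)·(-3) = -12/5.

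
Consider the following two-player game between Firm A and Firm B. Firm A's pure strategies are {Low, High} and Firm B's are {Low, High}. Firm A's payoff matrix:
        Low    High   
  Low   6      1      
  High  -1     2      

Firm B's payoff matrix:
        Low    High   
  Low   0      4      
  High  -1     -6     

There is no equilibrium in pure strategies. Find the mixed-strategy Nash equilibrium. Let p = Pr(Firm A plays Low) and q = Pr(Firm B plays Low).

For Firm B to be willing to mix, Firm B must be indifferent between Low and High, which pins down Firm A's mix.
  Firm B's expected payoff from Low: p·0 + (1−p)·(-1) = p - 1
  Firm B's expected payoff from High: p·4 + (1−p)·(-6) = 10p - 6
  p - 1 = 10p - 6  ⇒  -9p = -5  ⇒  p = 5/9.
Firm B's mix must leave Firm A indifferent between Low and High.
  Firm A's payoff to Low: q·6 + (1−q)·1 = 5q + 1
  Firm A's payoff to High: q·(-1) + (1−q)·2 = -3q + 2
  5q + 1 = -3q + 2  ⇒  8q = 1  ⇒  q = 1/8.

p = 5/9, q = 1/8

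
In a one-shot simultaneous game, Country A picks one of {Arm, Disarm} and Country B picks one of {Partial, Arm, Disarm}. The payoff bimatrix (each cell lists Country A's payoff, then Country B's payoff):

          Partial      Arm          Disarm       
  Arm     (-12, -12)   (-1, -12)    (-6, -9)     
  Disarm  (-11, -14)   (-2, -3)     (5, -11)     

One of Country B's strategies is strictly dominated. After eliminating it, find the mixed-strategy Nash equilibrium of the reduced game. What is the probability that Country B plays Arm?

q = 11/12

Country B's strategy Partial is strictly dominated by Disarm: -9 > -12 and -11 > -14. Eliminate Partial.
Country A's indifference between Arm and Disarm determines Country B's mixing probability q:
  Country A's expected payoff from Arm: q·(-1) + (1−q)·(-6) = 5q - 6
  Country A's expected payoff from Disarm: q·(-2) + (1−q)·5 = -7q + 5
  5q - 6 = -7q + 5  ⇒  12q = 11  ⇒  q = 11/12.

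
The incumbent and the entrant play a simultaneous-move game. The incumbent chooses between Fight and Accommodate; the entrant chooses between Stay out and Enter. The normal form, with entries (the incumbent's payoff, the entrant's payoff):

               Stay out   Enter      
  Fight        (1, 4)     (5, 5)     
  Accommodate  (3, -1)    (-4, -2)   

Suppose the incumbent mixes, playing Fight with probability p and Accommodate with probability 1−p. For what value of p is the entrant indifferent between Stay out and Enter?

The entrant's indifference between Stay out and Enter determines the incumbent's mixing probability p:
  the entrant's expected payoff from Stay out: p·4 + (1−p)·(-1) = 5p - 1
  the entrant's expected payoff from Enter: p·5 + (1−p)·(-2) = 7p - 2
  5p - 1 = 7p - 2  ⇒  -2p = -1  ⇒  p = 1/2.

p = 1/2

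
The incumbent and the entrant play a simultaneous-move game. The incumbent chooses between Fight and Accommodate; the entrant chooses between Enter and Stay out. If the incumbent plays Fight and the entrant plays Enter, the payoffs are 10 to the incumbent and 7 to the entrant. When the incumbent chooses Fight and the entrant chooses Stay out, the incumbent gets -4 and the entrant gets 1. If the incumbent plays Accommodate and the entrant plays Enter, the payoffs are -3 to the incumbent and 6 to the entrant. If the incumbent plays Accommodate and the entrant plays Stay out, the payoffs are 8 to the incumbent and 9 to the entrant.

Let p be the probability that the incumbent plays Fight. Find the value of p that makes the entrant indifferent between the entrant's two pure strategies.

p = 1/3

The entrant's indifference between Enter and Stay out determines the incumbent's mixing probability p:
  the entrant's payoff to Enter: p·7 + (1−p)·6 = p + 6
  the entrant's payoff to Stay out: p·1 + (1−p)·9 = -8p + 9
  p + 6 = -8p + 9  ⇒  9p = 3  ⇒  p = 1/3.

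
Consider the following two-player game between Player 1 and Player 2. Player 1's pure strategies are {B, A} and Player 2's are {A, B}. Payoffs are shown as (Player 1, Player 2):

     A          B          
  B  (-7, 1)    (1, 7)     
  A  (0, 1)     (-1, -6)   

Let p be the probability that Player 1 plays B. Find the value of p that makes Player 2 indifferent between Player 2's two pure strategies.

p = 7/13

For Player 2 to be willing to mix, Player 2 must be indifferent between A and B, which pins down Player 1's mix.
  Player 2's payoff to A: p·1 + (1−p)·1 = 1
  Player 2's payoff to B: p·7 + (1−p)·(-6) = 13p - 6
  1 = 13p - 6  ⇒  -13p = -7  ⇒  p = 7/13.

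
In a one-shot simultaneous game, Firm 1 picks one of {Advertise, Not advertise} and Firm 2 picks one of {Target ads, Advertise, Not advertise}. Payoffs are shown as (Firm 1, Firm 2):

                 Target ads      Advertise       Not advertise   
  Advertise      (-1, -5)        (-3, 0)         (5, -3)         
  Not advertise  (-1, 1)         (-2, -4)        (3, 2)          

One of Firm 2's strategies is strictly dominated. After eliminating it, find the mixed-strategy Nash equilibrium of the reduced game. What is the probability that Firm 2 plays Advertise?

Firm 2's strategy Target ads is strictly dominated by Not advertise: -3 > -5 and 2 > 1. Eliminate Target ads.
Firm 2's mix must leave Firm 1 indifferent between Advertise and Not advertise.
  Firm 1's payoff from Advertise: q·(-3) + (1−q)·5 = -8q + 5
  Firm 1's payoff from Not advertise: q·(-2) + (1−q)·3 = -5q + 3
  -8q + 5 = -5q + 3  ⇒  -3q = -2  ⇒  q = 2/3.

q = 2/3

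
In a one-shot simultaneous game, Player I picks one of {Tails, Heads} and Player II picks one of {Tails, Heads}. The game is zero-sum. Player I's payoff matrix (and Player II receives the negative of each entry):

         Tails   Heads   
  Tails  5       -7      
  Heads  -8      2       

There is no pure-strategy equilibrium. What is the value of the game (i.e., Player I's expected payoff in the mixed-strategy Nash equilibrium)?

Player I's indifference between Tails and Heads determines Player II's mixing probability q:
  Player I's expected payoff from Tails: q·5 + (1−q)·(-7) = 12q - 7
  Player I's expected payoff from Heads: q·(-8) + (1−q)·2 = -10q + 2
  12q - 7 = -10q + 2  ⇒  22q = 9  ⇒  q = 9/22.
The value is Player I's expected payoff against this mix (using Tails): (9/22)·5 + (13/22)·(-7) = -23/11.

v = -23/11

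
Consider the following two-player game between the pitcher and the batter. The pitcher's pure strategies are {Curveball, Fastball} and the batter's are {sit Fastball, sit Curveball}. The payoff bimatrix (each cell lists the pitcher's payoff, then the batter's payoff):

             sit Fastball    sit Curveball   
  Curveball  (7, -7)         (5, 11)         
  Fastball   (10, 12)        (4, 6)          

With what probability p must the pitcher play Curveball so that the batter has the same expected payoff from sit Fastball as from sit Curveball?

p = 1/4

Set the batter's expected payoff from sit Fastball equal to that from sit Curveball:
  the batter's payoff from sit Fastball: p·(-7) + (1−p)·12 = -19p + 12
  the batter's payoff from sit Curveball: p·11 + (1−p)·6 = 5p + 6
  -19p + 12 = 5p + 6  ⇒  -24p = -6  ⇒  p = 1/4.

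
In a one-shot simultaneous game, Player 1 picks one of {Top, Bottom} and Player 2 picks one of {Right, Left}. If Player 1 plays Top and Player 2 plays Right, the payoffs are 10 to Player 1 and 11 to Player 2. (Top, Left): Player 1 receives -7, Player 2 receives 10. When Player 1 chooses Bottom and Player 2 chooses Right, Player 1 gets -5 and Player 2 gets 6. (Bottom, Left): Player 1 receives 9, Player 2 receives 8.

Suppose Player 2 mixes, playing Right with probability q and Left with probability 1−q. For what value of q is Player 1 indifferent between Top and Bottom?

q = 16/31

In a mixed equilibrium Player 1 is indifferent between Top and Bottom; this condition fixes q.
  Player 1's expected payoff from Top: q·10 + (1−q)·(-7) = 17q - 7
  Player 1's expected payoff from Bottom: q·(-5) + (1−q)·9 = -14q + 9
  17q - 7 = -14q + 9  ⇒  31q = 16  ⇒  q = 16/31.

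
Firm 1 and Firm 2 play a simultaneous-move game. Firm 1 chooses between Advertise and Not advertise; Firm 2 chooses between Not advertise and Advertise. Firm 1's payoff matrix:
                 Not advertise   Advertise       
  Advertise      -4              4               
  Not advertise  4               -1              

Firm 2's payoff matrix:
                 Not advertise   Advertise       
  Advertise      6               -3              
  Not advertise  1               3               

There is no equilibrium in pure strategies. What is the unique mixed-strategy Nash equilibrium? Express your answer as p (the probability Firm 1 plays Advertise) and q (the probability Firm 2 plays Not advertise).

p = 2/11, q = 5/13

For Firm 2 to be willing to mix, Firm 2 must be indifferent between Not advertise and Advertise, which pins down Firm 1's mix.
  Firm 2's payoff from Not advertise: p·6 + (1−p)·1 = 5p + 1
  Firm 2's payoff from Advertise: p·(-3) + (1−p)·3 = -6p + 3
  5p + 1 = -6p + 3  ⇒  11p = 2  ⇒  p = 2/11.
Firm 1's indifference between Advertise and Not advertise determines Firm 2's mixing probability q:
  Firm 1's payoff to Advertise: q·(-4) + (1−q)·4 = -8q + 4
  Firm 1's payoff to Not advertise: q·4 + (1−q)·(-1) = 5q - 1
  -8q + 4 = 5q - 1  ⇒  -13q = -5  ⇒  q = 5/13.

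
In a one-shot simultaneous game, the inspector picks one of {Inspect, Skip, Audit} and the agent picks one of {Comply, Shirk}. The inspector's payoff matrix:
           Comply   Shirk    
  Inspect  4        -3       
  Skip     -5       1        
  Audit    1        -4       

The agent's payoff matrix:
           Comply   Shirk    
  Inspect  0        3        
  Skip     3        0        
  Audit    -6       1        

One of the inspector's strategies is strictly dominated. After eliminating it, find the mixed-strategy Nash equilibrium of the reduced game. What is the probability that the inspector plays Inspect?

p = 1/2

The inspector's strategy Audit is strictly dominated by Inspect: 4 > 1 and -3 > -4. Eliminate Audit.
For the agent to be willing to mix, the agent must be indifferent between Comply and Shirk, which pins down the inspector's mix.
  the agent's payoff to Comply: p·0 + (1−p)·3 = -3p + 3
  the agent's payoff to Shirk: p·3 + (1−p)·0 = 3p
  -3p + 3 = 3p  ⇒  -6p = -3  ⇒  p = 1/2.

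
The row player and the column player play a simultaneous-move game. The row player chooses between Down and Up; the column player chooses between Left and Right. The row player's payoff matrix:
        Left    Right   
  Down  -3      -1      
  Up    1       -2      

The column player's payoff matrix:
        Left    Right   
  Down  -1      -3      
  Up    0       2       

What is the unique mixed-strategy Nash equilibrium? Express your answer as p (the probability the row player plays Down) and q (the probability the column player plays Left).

Set the column player's expected payoff from Left equal to that from Right:
  the column player's expected payoff from Left: p·(-1) + (1−p)·0 = -p
  the column player's expected payoff from Right: p·(-3) + (1−p)·2 = -5p + 2
  -p = -5p + 2  ⇒  4p = 2  ⇒  p = 1/2.
In a mixed equilibrium the row player is indifferent between Down and Up; this condition fixes q.
  the row player's payoff from Down: q·(-3) + (1−q)·(-1) = -2q - 1
  the row player's payoff from Up: q·1 + (1−q)·(-2) = 3q - 2
  -2q - 1 = 3q - 2  ⇒  -5q = -1  ⇒  q = 1/5.

p = 1/2, q = 1/5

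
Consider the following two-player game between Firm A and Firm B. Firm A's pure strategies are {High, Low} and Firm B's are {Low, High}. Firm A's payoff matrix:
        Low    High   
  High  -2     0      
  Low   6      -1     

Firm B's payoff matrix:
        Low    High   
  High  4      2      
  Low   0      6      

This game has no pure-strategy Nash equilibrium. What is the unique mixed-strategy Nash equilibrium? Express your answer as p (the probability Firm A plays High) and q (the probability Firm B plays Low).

Firm B's indifference between Low and High determines Firm A's mixing probability p:
  Firm B's payoff to Low: p·4 + (1−p)·0 = 4p
  Firm B's payoff to High: p·2 + (1−p)·6 = -4p + 6
  4p = -4p + 6  ⇒  8p = 6  ⇒  p = 3/4.
Set Firm A's expected payoff from High equal to that from Low:
  Firm A's expected payoff from High: q·(-2) + (1−q)·0 = -2q
  Firm A's expected payoff from Low: q·6 + (1−q)·(-1) = 7q - 1
  -2q = 7q - 1  ⇒  -9q = -1  ⇒  q = 1/9.

p = 3/4, q = 1/9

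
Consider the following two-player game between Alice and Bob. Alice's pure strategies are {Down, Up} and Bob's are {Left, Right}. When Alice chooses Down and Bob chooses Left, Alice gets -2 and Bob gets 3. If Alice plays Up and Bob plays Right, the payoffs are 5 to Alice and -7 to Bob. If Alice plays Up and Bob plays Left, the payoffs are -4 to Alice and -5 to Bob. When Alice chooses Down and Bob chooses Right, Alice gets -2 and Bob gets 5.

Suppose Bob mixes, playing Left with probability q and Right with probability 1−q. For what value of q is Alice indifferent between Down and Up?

q = 7/9

Set Alice's expected payoff from Down equal to that from Up:
  Alice's payoff to Down: q·(-2) + (1−q)·(-2) = -2
  Alice's payoff to Up: q·(-4) + (1−q)·5 = -9q + 5
  -2 = -9q + 5  ⇒  9q = 7  ⇒  q = 7/9.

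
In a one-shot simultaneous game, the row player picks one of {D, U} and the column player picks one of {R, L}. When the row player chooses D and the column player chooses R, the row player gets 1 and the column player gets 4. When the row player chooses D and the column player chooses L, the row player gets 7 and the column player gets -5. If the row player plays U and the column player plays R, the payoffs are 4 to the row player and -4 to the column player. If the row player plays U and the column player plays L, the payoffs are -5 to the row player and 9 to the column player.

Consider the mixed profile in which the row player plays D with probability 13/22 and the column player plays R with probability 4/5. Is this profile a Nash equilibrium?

Yes

Check the column player's indifference given the row player's mix p = 13/22:
  payoff from R = 8/11; payoff from L = 8/11 — equal.
Check the row player's indifference given the column player's mix q = 4/5:
  payoff from D = 11/5; payoff from U = 11/5 — equal.
Both players are indifferent, so neither can profitably deviate.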